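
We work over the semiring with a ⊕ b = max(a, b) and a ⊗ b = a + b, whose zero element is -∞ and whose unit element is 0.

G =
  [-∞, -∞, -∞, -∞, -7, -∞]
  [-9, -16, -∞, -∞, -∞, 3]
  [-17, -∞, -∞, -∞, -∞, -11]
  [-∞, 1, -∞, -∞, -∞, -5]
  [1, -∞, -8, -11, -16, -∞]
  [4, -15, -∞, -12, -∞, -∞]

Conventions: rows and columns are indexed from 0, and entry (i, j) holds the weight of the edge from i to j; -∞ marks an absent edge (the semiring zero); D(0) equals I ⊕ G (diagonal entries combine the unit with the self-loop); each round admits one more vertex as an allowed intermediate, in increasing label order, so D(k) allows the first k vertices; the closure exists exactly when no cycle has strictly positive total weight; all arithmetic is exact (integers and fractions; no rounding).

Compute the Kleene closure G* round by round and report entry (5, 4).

D(0):
  [0, -∞, -∞, -∞, -7, -∞]
  [-9, 0, -∞, -∞, -∞, 3]
  [-17, -∞, 0, -∞, -∞, -11]
  [-∞, 1, -∞, 0, -∞, -5]
  [1, -∞, -8, -11, 0, -∞]
  [4, -15, -∞, -12, -∞, 0]
D(1):
  [0, -∞, -∞, -∞, -7, -∞]
  [-9, 0, -∞, -∞, -16, 3]
  [-17, -∞, 0, -∞, -24, -11]
  [-∞, 1, -∞, 0, -∞, -5]
  [1, -∞, -8, -11, 0, -∞]
  [4, -15, -∞, -12, -3, 0]
D(2):
  [0, -∞, -∞, -∞, -7, -∞]
  [-9, 0, -∞, -∞, -16, 3]
  [-17, -∞, 0, -∞, -24, -11]
  [-8, 1, -∞, 0, -15, 4]
  [1, -∞, -8, -11, 0, -∞]
  [4, -15, -∞, -12, -3, 0]
D(3):
  [0, -∞, -∞, -∞, -7, -∞]
  [-9, 0, -∞, -∞, -16, 3]
  [-17, -∞, 0, -∞, -24, -11]
  [-8, 1, -∞, 0, -15, 4]
  [1, -∞, -8, -11, 0, -19]
  [4, -15, -∞, -12, -3, 0]
D(4):
  [0, -∞, -∞, -∞, -7, -∞]
  [-9, 0, -∞, -∞, -16, 3]
  [-17, -∞, 0, -∞, -24, -11]
  [-8, 1, -∞, 0, -15, 4]
  [1, -10, -8, -11, 0, -7]
  [4, -11, -∞, -12, -3, 0]
D(5):
  [0, -17, -15, -18, -7, -14]
  [-9, 0, -24, -27, -16, 3]
  [-17, -34, 0, -35, -24, -11]
  [-8, 1, -23, 0, -15, 4]
  [1, -10, -8, -11, 0, -7]
  [4, -11, -11, -12, -3, 0]
D(6):
  [0, -17, -15, -18, -7, -14]
  [7, 0, -8, -9, 0, 3]
  [-7, -22, 0, -23, -14, -11]
  [8, 1, -7, 0, 1, 4]
  [1, -10, -8, -11, 0, -7]
  [4, -11, -11, -12, -3, 0]
Answer: G*[5][4] = -3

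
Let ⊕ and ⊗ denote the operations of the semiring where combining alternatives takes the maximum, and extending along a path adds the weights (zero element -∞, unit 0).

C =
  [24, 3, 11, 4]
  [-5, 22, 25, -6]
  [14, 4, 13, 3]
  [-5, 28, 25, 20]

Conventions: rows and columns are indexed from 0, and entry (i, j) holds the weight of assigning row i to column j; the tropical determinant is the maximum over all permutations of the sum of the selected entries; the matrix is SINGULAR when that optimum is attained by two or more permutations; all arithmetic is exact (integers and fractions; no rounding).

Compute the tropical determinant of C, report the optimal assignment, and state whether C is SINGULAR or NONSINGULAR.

σ = (0, 1, 2, 3): 24 + 22 + 13 + 20 = 79
σ = (0, 1, 3, 2): 24 + 22 + 3 + 25 = 74
σ = (0, 2, 1, 3): 24 + 25 + 4 + 20 = 73
σ = (0, 2, 3, 1): 24 + 25 + 3 + 28 = 80
σ = (0, 3, 1, 2): 24 + (-6) + 4 + 25 = 47
σ = (0, 3, 2, 1): 24 + (-6) + 13 + 28 = 59
σ = (1, 0, 2, 3): 3 + (-5) + 13 + 20 = 31
σ = (1, 0, 3, 2): 3 + (-5) + 3 + 25 = 26
σ = (1, 2, 0, 3): 3 + 25 + 14 + 20 = 62
σ = (1, 2, 3, 0): 3 + 25 + 3 + (-5) = 26
σ = (1, 3, 0, 2): 3 + (-6) + 14 + 25 = 36
σ = (1, 3, 2, 0): 3 + (-6) + 13 + (-5) = 5
σ = (2, 0, 1, 3): 11 + (-5) + 4 + 20 = 30
σ = (2, 0, 3, 1): 11 + (-5) + 3 + 28 = 37
σ = (2, 1, 0, 3): 11 + 22 + 14 + 20 = 67
σ = (2, 1, 3, 0): 11 + 22 + 3 + (-5) = 31
σ = (2, 3, 0, 1): 11 + (-6) + 14 + 28 = 47
σ = (2, 3, 1, 0): 11 + (-6) + 4 + (-5) = 4
σ = (3, 0, 1, 2): 4 + (-5) + 4 + 25 = 28
σ = (3, 0, 2, 1): 4 + (-5) + 13 + 28 = 40
σ = (3, 1, 0, 2): 4 + 22 + 14 + 25 = 65
σ = (3, 1, 2, 0): 4 + 22 + 13 + (-5) = 34
σ = (3, 2, 0, 1): 4 + 25 + 14 + 28 = 71
σ = (3, 2, 1, 0): 4 + 25 + 4 + (-5) = 28
Optimal value attained by: σ = (0, 2, 3, 1).
Answer: det⊕(C) = 80; verdict: NONSINGULAR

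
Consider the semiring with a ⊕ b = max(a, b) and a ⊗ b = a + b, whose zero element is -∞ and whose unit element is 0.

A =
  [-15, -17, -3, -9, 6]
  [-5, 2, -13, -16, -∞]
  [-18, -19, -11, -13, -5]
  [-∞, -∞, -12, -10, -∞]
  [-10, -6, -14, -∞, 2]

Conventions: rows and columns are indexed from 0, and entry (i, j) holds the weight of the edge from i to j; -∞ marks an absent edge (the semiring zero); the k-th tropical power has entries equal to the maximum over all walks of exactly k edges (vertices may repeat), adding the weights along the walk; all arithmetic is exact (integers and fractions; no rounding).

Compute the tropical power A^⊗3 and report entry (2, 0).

A^⊗2:
  [-4, 0, -8, -16, 8]
  [-3, 4, -8, -14, 1]
  [-15, -11, -19, -23, -3]
  [-30, -31, -22, -20, -17]
  [-8, -4, -12, -19, 4]
A^⊗3:
  [-2, 2, -6, -13, 10]
  [-1, 6, -6, -12, 3]
  [-13, -9, -17, -24, -1]
  [-27, -23, -31, -30, -15]
  [-6, -2, -10, -17, 6]
Key observation: the optimum is the walk 2->4->4->0, with weight (-5) + 2 + (-10) = -13.
Optimal value attained by: walk 2->4->4->0.
Answer: (A^⊗3)[2][0] = -13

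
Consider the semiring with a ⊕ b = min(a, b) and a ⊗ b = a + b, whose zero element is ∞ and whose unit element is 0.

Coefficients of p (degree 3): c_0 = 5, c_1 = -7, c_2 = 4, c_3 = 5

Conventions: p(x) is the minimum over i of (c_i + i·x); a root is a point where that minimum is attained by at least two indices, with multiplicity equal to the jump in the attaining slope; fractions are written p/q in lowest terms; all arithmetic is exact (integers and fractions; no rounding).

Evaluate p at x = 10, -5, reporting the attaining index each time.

p(10) = min(5+0·10=5, -7+1·10=3, 4+2·10=24, 5+3·10=35) = 3 (attained by i=1)
p(-5) = min(5+0·(-5)=5, -7+1·(-5)=-12, 4+2·(-5)=-6, 5+3·(-5)=-10) = -12 (attained by i=1)
Answer: p(10) = 3; p(-5) = -12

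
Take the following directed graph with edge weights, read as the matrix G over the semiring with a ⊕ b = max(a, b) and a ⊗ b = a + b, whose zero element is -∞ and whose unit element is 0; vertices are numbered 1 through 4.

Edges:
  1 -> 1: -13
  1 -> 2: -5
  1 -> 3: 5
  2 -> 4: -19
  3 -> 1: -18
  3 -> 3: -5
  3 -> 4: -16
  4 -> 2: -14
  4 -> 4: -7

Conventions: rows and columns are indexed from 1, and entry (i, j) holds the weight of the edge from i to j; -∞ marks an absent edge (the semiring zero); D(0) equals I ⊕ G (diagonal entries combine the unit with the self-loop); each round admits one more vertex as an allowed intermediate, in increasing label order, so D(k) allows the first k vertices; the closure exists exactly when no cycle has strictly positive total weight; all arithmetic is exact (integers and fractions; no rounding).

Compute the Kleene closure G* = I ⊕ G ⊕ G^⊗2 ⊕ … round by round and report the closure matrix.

D(0):
  [0, -5, 5, -∞]
  [-∞, 0, -∞, -19]
  [-18, -∞, 0, -16]
  [-∞, -14, -∞, 0]
D(1):
  [0, -5, 5, -∞]
  [-∞, 0, -∞, -19]
  [-18, -23, 0, -16]
  [-∞, -14, -∞, 0]
D(2):
  [0, -5, 5, -24]
  [-∞, 0, -∞, -19]
  [-18, -23, 0, -16]
  [-∞, -14, -∞, 0]
D(3):
  [0, -5, 5, -11]
  [-∞, 0, -∞, -19]
  [-18, -23, 0, -16]
  [-∞, -14, -∞, 0]
D(4):
  [0, -5, 5, -11]
  [-∞, 0, -∞, -19]
  [-18, -23, 0, -16]
  [-∞, -14, -∞, 0]
Answer: G* = [[0, -5, 5, -11], [-∞, 0, -∞, -19], [-18, -23, 0, -16], [-∞, -14, -∞, 0]]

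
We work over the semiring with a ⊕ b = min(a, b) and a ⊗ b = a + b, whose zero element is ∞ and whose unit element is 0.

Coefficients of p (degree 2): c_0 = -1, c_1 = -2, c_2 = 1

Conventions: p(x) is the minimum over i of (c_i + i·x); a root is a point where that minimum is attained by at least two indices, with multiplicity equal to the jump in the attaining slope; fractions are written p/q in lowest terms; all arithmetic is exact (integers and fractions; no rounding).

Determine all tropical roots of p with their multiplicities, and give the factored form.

hull edge (i=0, c=-1) to (i=1, c=-2): slope -1, span 1
hull edge (i=1, c=-2) to (i=2, c=1): slope 3, span 1
Factored form: p(x) = 1 ⊗ (x ⊕ (-3)) ⊗ (x ⊕ 1)
Answer: roots = -3 (mult 1), 1 (mult 1)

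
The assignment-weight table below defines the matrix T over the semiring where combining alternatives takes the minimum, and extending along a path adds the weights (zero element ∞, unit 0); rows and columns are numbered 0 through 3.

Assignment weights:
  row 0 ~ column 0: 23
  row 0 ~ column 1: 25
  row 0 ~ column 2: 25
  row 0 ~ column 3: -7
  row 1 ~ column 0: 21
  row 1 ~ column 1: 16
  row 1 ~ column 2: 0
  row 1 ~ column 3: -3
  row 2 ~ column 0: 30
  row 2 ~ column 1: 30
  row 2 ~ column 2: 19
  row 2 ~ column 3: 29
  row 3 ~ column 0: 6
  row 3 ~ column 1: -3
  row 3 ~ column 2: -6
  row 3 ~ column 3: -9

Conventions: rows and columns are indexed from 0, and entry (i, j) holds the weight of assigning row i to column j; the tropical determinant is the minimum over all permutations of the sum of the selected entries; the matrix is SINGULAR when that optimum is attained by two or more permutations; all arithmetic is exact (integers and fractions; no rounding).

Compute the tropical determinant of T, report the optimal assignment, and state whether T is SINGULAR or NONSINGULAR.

σ = (0, 1, 2, 3): 23 + 16 + 19 + (-9) = 49
σ = (0, 1, 3, 2): 23 + 16 + 29 + (-6) = 62
σ = (0, 2, 1, 3): 23 + 0 + 30 + (-9) = 44
σ = (0, 2, 3, 1): 23 + 0 + 29 + (-3) = 49
σ = (0, 3, 1, 2): 23 + (-3) + 30 + (-6) = 44
σ = (0, 3, 2, 1): 23 + (-3) + 19 + (-3) = 36
σ = (1, 0, 2, 3): 25 + 21 + 19 + (-9) = 56
σ = (1, 0, 3, 2): 25 + 21 + 29 + (-6) = 69
σ = (1, 2, 0, 3): 25 + 0 + 30 + (-9) = 46
σ = (1, 2, 3, 0): 25 + 0 + 29 + 6 = 60
σ = (1, 3, 0, 2): 25 + (-3) + 30 + (-6) = 46
σ = (1, 3, 2, 0): 25 + (-3) + 19 + 6 = 47
σ = (2, 0, 1, 3): 25 + 21 + 30 + (-9) = 67
σ = (2, 0, 3, 1): 25 + 21 + 29 + (-3) = 72
σ = (2, 1, 0, 3): 25 + 16 + 30 + (-9) = 62
σ = (2, 1, 3, 0): 25 + 16 + 29 + 6 = 76
σ = (2, 3, 0, 1): 25 + (-3) + 30 + (-3) = 49
σ = (2, 3, 1, 0): 25 + (-3) + 30 + 6 = 58
σ = (3, 0, 1, 2): (-7) + 21 + 30 + (-6) = 38
σ = (3, 0, 2, 1): (-7) + 21 + 19 + (-3) = 30
σ = (3, 1, 0, 2): (-7) + 16 + 30 + (-6) = 33
σ = (3, 1, 2, 0): (-7) + 16 + 19 + 6 = 34
σ = (3, 2, 0, 1): (-7) + 0 + 30 + (-3) = 20
σ = (3, 2, 1, 0): (-7) + 0 + 30 + 6 = 29
Optimal value attained by: σ = (3, 2, 0, 1).
Answer: det⊕(T) = 20; verdict: NONSINGULAR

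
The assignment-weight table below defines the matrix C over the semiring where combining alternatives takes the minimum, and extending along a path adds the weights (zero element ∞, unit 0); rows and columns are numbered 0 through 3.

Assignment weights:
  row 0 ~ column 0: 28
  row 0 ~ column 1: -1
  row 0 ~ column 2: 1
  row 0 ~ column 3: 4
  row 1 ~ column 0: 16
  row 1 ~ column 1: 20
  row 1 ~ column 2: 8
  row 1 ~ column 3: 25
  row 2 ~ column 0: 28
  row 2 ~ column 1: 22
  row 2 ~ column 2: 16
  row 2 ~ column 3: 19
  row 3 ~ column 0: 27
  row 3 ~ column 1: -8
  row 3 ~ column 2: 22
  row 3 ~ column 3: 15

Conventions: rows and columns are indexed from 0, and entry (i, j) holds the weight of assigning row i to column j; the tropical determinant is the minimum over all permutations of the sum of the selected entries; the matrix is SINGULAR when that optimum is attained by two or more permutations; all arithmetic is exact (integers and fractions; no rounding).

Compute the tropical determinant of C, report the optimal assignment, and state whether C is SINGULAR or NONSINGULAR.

σ = (0, 1, 2, 3): 28 + 20 + 16 + 15 = 79
σ = (0, 1, 3, 2): 28 + 20 + 19 + 22 = 89
σ = (0, 2, 1, 3): 28 + 8 + 22 + 15 = 73
σ = (0, 2, 3, 1): 28 + 8 + 19 + (-8) = 47
σ = (0, 3, 1, 2): 28 + 25 + 22 + 22 = 97
σ = (0, 3, 2, 1): 28 + 25 + 16 + (-8) = 61
σ = (1, 0, 2, 3): (-1) + 16 + 16 + 15 = 46
σ = (1, 0, 3, 2): (-1) + 16 + 19 + 22 = 56
σ = (1, 2, 0, 3): (-1) + 8 + 28 + 15 = 50
σ = (1, 2, 3, 0): (-1) + 8 + 19 + 27 = 53
σ = (1, 3, 0, 2): (-1) + 25 + 28 + 22 = 74
σ = (1, 3, 2, 0): (-1) + 25 + 16 + 27 = 67
σ = (2, 0, 1, 3): 1 + 16 + 22 + 15 = 54
σ = (2, 0, 3, 1): 1 + 16 + 19 + (-8) = 28
σ = (2, 1, 0, 3): 1 + 20 + 28 + 15 = 64
σ = (2, 1, 3, 0): 1 + 20 + 19 + 27 = 67
σ = (2, 3, 0, 1): 1 + 25 + 28 + (-8) = 46
σ = (2, 3, 1, 0): 1 + 25 + 22 + 27 = 75
σ = (3, 0, 1, 2): 4 + 16 + 22 + 22 = 64
σ = (3, 0, 2, 1): 4 + 16 + 16 + (-8) = 28
σ = (3, 1, 0, 2): 4 + 20 + 28 + 22 = 74
σ = (3, 1, 2, 0): 4 + 20 + 16 + 27 = 67
σ = (3, 2, 0, 1): 4 + 8 + 28 + (-8) = 32
σ = (3, 2, 1, 0): 4 + 8 + 22 + 27 = 61
Optimal value attained by: σ = (2, 0, 3, 1).
Answer: det⊕(C) = 28; verdict: SINGULAR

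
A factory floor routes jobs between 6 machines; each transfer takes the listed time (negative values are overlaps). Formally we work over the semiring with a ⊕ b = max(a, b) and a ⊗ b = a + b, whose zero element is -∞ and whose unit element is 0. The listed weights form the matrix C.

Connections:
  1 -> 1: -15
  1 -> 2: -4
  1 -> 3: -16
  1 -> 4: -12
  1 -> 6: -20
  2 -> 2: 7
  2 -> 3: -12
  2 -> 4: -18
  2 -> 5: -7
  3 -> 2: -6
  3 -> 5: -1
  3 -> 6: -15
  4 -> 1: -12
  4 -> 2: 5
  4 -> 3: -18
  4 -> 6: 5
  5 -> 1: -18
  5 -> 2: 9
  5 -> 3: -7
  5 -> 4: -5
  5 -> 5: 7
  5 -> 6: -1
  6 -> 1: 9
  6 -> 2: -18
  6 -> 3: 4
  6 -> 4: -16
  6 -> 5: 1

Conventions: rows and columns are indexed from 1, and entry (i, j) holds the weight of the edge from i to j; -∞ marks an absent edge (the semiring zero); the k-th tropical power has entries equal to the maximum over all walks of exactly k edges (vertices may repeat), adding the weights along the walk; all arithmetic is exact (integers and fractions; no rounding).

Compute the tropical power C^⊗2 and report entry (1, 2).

C^⊗2:
  [-11, 3, -16, -22, -11, -7]
  [-25, 14, -5, -11, 0, -8]
  [-6, 8, -8, -6, 6, -2]
  [14, 12, 9, -11, 6, -32]
  [8, 16, 3, 2, 14, 6]
  [-6, 10, -6, -3, 8, 0]
Key observation: the optimum is the walk 1->2->2, with weight (-4) + 7 = 3.
Optimal value attained by: walk 1->2->2.
Answer: (C^⊗2)[1][2] = 3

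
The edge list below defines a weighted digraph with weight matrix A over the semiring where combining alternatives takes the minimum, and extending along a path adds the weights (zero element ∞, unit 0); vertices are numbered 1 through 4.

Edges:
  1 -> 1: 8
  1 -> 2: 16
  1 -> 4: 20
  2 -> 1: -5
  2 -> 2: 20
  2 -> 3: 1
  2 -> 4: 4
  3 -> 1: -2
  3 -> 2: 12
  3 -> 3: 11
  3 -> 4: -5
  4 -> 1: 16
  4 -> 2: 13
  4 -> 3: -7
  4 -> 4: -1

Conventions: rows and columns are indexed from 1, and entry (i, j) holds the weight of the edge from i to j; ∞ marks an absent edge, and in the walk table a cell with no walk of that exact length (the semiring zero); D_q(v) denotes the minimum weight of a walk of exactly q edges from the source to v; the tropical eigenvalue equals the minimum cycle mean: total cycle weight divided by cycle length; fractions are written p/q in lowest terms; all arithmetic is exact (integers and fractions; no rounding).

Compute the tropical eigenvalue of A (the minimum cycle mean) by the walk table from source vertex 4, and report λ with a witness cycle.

q=0: [∞, ∞, ∞, 0]
q=1: [16, 13, -7, -1]
q=2: [-9, 5, -8, -12]
q=3: [-10, 1, -19, -13]
q=4: [-21, -7, -20, -24]
Optimal cycle mean attained by: cycle 3->4->3, total (-5) + (-7), length 2.
Answer: λ = -6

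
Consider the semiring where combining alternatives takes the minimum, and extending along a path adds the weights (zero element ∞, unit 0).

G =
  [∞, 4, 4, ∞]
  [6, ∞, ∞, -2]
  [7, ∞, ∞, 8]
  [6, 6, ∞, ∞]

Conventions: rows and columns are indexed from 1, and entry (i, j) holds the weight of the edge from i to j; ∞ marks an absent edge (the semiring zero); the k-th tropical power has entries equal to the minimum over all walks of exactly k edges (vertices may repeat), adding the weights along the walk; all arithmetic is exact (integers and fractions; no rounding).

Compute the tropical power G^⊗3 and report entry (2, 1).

G^⊗2:
  [10, ∞, ∞, 2]
  [4, 4, 10, ∞]
  [14, 11, 11, ∞]
  [12, 10, 10, 4]
G^⊗3:
  [8, 8, 14, ∞]
  [10, 8, 8, 2]
  [17, 18, 18, 9]
  [10, 10, 16, 8]
Key observation: the optimum is the walk 2->4->2->1, with weight (-2) + 6 + 6 = 10.
Optimal value attained by: walk 2->4->2->1.
Answer: (G^⊗3)[2][1] = 10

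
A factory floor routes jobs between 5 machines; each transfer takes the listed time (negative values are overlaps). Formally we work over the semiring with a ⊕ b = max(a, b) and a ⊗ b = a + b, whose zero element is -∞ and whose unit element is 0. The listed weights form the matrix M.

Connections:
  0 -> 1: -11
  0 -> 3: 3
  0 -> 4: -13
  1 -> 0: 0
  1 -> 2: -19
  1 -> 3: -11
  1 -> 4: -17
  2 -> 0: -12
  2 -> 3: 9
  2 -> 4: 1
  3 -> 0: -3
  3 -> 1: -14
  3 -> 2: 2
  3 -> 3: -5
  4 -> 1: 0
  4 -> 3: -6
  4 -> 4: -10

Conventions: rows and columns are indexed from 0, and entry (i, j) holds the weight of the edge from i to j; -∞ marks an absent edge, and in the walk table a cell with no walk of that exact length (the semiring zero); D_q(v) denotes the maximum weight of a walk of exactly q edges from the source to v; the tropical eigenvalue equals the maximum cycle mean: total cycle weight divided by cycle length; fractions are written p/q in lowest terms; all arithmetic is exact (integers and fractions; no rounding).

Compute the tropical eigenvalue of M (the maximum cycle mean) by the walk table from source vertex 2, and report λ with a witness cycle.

q=0: [-∞, -∞, 0, -∞, -∞]
q=1: [-12, -∞, -∞, 9, 1]
q=2: [6, 1, 11, 4, -9]
q=3: [1, -5, 6, 20, 12]
q=4: [17, 12, 22, 15, 7]
q=5: [12, 7, 17, 31, 23]
Optimal cycle mean attained by: cycle 2->3->2, total 9 + 2, length 2.
Answer: λ = 11/2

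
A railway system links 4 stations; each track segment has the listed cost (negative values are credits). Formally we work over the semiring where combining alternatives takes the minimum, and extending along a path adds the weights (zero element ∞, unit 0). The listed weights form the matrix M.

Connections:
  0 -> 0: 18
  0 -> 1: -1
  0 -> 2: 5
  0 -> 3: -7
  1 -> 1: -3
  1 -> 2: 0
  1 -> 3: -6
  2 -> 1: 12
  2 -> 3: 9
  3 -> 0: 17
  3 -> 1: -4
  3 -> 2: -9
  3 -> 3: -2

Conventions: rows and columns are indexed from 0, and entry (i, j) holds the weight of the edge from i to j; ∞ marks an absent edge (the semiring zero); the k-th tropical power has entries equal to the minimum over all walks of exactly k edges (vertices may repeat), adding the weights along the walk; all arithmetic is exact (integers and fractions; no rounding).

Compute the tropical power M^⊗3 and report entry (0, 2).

M^⊗2:
  [10, -11, -16, -9]
  [11, -10, -15, -9]
  [26, 5, 0, 6]
  [15, -7, -11, -10]
M^⊗3:
  [8, -14, -18, -17]
  [8, -13, -18, -16]
  [23, 2, -3, -1]
  [7, -14, -19, -13]
Key observation: the optimum is the walk 0->3->3->2, with weight (-7) + (-2) + (-9) = -18.
Optimal value attained by: walk 0->3->3->2.
Answer: (M^⊗3)[0][2] = -18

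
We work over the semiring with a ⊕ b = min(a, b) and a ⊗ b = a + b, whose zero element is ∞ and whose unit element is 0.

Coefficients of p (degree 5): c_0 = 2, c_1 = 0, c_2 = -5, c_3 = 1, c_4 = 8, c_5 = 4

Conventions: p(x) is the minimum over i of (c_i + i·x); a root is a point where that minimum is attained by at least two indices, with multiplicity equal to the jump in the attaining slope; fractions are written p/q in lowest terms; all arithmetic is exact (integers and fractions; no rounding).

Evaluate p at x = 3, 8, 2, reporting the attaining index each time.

p(3) = min(2+0·3=2, 0+1·3=3, -5+2·3=1, 1+3·3=10, 8+4·3=20, 4+5·3=19) = 1 (attained by i=2)
p(8) = min(2+0·8=2, 0+1·8=8, -5+2·8=11, 1+3·8=25, 8+4·8=40, 4+5·8=44) = 2 (attained by i=0)
p(2) = min(2+0·2=2, 0+1·2=2, -5+2·2=-1, 1+3·2=7, 8+4·2=16, 4+5·2=14) = -1 (attained by i=2)
Answer: p(3) = 1; p(8) = 2; p(2) = -1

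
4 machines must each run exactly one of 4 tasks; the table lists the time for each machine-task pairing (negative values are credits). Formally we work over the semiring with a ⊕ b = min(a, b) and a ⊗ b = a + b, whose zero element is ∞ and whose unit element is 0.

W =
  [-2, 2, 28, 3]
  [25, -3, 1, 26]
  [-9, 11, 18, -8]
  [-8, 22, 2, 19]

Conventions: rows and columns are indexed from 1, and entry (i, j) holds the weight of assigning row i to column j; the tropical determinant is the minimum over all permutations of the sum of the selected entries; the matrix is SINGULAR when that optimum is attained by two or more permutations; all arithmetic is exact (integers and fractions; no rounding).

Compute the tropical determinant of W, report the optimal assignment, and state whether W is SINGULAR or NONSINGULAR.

σ = (1, 2, 3, 4): (-2) + (-3) + 18 + 19 = 32
σ = (1, 2, 4, 3): (-2) + (-3) + (-8) + 2 = -11
σ = (1, 3, 2, 4): (-2) + 1 + 11 + 19 = 29
σ = (1, 3, 4, 2): (-2) + 1 + (-8) + 22 = 13
σ = (1, 4, 2, 3): (-2) + 26 + 11 + 2 = 37
σ = (1, 4, 3, 2): (-2) + 26 + 18 + 22 = 64
σ = (2, 1, 3, 4): 2 + 25 + 18 + 19 = 64
σ = (2, 1, 4, 3): 2 + 25 + (-8) + 2 = 21
σ = (2, 3, 1, 4): 2 + 1 + (-9) + 19 = 13
σ = (2, 3, 4, 1): 2 + 1 + (-8) + (-8) = -13
σ = (2, 4, 1, 3): 2 + 26 + (-9) + 2 = 21
σ = (2, 4, 3, 1): 2 + 26 + 18 + (-8) = 38
σ = (3, 1, 2, 4): 28 + 25 + 11 + 19 = 83
σ = (3, 1, 4, 2): 28 + 25 + (-8) + 22 = 67
σ = (3, 2, 1, 4): 28 + (-3) + (-9) + 19 = 35
σ = (3, 2, 4, 1): 28 + (-3) + (-8) + (-8) = 9
σ = (3, 4, 1, 2): 28 + 26 + (-9) + 22 = 67
σ = (3, 4, 2, 1): 28 + 26 + 11 + (-8) = 57
σ = (4, 1, 2, 3): 3 + 25 + 11 + 2 = 41
σ = (4, 1, 3, 2): 3 + 25 + 18 + 22 = 68
σ = (4, 2, 1, 3): 3 + (-3) + (-9) + 2 = -7
σ = (4, 2, 3, 1): 3 + (-3) + 18 + (-8) = 10
σ = (4, 3, 1, 2): 3 + 1 + (-9) + 22 = 17
σ = (4, 3, 2, 1): 3 + 1 + 11 + (-8) = 7
Optimal value attained by: σ = (2, 3, 4, 1).
Answer: det⊕(W) = -13; verdict: NONSINGULAR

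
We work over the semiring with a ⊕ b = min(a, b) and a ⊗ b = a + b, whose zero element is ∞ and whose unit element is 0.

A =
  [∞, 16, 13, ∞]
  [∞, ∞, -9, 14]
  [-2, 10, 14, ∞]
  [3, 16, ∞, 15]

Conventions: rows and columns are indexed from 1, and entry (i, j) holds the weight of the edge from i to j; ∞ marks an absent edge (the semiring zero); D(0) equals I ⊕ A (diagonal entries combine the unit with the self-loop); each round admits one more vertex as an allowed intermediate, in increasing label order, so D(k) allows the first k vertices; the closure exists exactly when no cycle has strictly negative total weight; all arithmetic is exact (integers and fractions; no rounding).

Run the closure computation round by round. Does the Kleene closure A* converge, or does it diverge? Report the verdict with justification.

D(0):
  [0, 16, 13, ∞]
  [∞, 0, -9, 14]
  [-2, 10, 0, ∞]
  [3, 16, ∞, 0]
D(1):
  [0, 16, 13, ∞]
  [∞, 0, -9, 14]
  [-2, 10, 0, ∞]
  [3, 16, 16, 0]
D(2):
  [0, 16, 7, 30]
  [∞, 0, -9, 14]
  [-2, 10, 0, 24]
  [3, 16, 7, 0]
D(3):
  [0, 16, 7, 30]
  [-11, 0, -9, 14]
  [-2, 10, 0, 24]
  [3, 16, 7, 0]
D(4):
  [0, 16, 7, 30]
  [-11, 0, -9, 14]
  [-2, 10, 0, 24]
  [3, 16, 7, 0]
Key observation: every diagonal entry stays at the unit through all rounds, so no improving cycle exists.
Answer: CONVERGES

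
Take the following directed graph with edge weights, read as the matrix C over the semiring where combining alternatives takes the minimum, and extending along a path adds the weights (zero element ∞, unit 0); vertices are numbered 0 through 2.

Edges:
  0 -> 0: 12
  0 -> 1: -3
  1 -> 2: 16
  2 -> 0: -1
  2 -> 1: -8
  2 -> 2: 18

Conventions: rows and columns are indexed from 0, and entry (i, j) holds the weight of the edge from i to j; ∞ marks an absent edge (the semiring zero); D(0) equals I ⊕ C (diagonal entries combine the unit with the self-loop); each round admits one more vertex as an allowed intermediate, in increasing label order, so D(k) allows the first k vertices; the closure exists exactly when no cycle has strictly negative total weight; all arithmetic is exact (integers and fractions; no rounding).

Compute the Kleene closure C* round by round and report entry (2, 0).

D(0):
  [0, -3, ∞]
  [∞, 0, 16]
  [-1, -8, 0]
D(1):
  [0, -3, ∞]
  [∞, 0, 16]
  [-1, -8, 0]
D(2):
  [0, -3, 13]
  [∞, 0, 16]
  [-1, -8, 0]
D(3):
  [0, -3, 13]
  [15, 0, 16]
  [-1, -8, 0]
Answer: C*[2][0] = -1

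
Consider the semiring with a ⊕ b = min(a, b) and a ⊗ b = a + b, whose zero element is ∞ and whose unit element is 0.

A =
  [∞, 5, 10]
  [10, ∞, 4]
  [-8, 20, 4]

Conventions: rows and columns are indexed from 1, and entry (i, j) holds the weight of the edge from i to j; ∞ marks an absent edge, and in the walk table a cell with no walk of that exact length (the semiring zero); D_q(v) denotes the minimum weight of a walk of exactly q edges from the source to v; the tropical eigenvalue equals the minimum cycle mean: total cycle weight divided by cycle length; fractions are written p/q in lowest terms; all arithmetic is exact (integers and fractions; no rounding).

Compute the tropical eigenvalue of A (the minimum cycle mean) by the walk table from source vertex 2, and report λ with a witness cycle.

q=0: [∞, 0, ∞]
q=1: [10, ∞, 4]
q=2: [-4, 15, 8]
q=3: [0, 1, 6]
Optimal cycle mean attained by: cycle 1->2->3->1, total 5 + 4 + (-8), length 3.
Answer: λ = 1/3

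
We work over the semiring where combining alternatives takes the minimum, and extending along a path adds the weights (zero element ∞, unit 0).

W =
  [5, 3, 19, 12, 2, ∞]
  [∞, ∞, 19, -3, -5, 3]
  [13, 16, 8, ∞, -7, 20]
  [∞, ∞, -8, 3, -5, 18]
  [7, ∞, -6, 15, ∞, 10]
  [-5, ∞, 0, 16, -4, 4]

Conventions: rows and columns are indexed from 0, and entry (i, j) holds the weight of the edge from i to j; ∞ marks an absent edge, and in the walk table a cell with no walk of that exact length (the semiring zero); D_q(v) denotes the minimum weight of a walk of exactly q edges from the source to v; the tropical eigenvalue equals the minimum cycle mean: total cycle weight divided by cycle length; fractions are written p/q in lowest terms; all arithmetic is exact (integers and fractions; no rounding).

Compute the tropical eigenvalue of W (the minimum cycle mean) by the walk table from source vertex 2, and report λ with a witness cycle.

q=0: [∞, ∞, 0, ∞, ∞, ∞]
q=1: [13, 16, 8, ∞, -7, 20]
q=2: [0, 16, -13, 8, 1, 3]
q=3: [-2, 3, -5, 11, -20, 7]
q=4: [-13, 1, -26, -5, -12, -10]
q=5: [-15, -10, -18, -2, -33, -6]
q=6: [-26, -12, -39, -18, -25, -23]
Optimal cycle mean attained by: cycle 2->4->2, total (-7) + (-6), length 2.
Answer: λ = -13/2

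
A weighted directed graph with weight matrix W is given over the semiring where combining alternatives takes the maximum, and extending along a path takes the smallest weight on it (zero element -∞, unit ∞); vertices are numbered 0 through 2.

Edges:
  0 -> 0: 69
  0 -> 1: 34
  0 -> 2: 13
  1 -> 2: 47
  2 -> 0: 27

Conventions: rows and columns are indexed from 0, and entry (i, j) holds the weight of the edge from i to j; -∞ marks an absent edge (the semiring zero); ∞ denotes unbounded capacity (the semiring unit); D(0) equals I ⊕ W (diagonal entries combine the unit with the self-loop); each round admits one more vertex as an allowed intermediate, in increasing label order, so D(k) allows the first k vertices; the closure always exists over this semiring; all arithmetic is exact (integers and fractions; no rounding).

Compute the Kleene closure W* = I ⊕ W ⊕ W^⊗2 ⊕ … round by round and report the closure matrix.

D(0):
  [∞, 34, 13]
  [-∞, ∞, 47]
  [27, -∞, ∞]
D(1):
  [∞, 34, 13]
  [-∞, ∞, 47]
  [27, 27, ∞]
D(2):
  [∞, 34, 34]
  [-∞, ∞, 47]
  [27, 27, ∞]
D(3):
  [∞, 34, 34]
  [27, ∞, 47]
  [27, 27, ∞]
Answer: W* = [[∞, 34, 34], [27, ∞, 47], [27, 27, ∞]]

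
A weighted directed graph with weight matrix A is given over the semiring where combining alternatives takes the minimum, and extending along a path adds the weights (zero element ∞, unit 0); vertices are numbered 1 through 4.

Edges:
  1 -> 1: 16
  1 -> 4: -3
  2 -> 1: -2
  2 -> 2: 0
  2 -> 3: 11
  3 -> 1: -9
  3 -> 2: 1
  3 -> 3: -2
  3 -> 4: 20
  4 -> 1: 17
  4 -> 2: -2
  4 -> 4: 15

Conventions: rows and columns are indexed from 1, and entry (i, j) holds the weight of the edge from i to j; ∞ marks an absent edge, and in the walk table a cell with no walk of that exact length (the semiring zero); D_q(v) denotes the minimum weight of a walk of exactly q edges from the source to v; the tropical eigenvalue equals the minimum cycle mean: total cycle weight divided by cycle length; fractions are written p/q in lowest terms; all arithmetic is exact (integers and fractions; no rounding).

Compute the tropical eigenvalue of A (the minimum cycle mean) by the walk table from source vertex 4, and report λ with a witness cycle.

q=0: [∞, ∞, ∞, 0]
q=1: [17, -2, ∞, 15]
q=2: [-4, -2, 9, 14]
q=3: [-4, -2, 7, -7]
q=4: [-4, -9, 5, -7]
Optimal cycle mean attained by: cycle 1->4->2->1, total (-3) + (-2) + (-2), length 3.
Answer: λ = -7/3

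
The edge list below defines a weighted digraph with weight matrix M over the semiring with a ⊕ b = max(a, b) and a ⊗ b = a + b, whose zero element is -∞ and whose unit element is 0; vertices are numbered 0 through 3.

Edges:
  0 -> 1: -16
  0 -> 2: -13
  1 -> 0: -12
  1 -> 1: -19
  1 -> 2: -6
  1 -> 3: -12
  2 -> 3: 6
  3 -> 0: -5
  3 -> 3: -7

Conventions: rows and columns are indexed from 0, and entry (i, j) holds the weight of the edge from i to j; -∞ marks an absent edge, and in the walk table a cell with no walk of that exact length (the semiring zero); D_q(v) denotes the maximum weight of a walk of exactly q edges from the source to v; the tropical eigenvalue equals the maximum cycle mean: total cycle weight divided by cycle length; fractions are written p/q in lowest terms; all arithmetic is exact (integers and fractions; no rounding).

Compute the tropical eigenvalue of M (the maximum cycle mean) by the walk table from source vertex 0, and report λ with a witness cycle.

q=0: [0, -∞, -∞, -∞]
q=1: [-∞, -16, -13, -∞]
q=2: [-28, -35, -22, -7]
q=3: [-12, -44, -41, -14]
q=4: [-19, -28, -25, -21]
Optimal cycle mean attained by: cycle 0->2->3->0, total (-13) + 6 + (-5), length 3.
Answer: λ = -4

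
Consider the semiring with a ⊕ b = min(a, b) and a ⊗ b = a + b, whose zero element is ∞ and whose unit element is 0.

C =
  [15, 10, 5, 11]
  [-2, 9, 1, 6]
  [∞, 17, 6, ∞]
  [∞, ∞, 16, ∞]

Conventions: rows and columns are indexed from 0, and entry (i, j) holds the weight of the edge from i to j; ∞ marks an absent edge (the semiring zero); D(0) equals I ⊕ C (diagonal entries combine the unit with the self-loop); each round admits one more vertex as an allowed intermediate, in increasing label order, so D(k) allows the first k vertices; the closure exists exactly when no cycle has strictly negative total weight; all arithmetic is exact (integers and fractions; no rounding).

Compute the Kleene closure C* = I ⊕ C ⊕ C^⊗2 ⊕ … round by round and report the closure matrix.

D(0):
  [0, 10, 5, 11]
  [-2, 0, 1, 6]
  [∞, 17, 0, ∞]
  [∞, ∞, 16, 0]
D(1):
  [0, 10, 5, 11]
  [-2, 0, 1, 6]
  [∞, 17, 0, ∞]
  [∞, ∞, 16, 0]
D(2):
  [0, 10, 5, 11]
  [-2, 0, 1, 6]
  [15, 17, 0, 23]
  [∞, ∞, 16, 0]
D(3):
  [0, 10, 5, 11]
  [-2, 0, 1, 6]
  [15, 17, 0, 23]
  [31, 33, 16, 0]
D(4):
  [0, 10, 5, 11]
  [-2, 0, 1, 6]
  [15, 17, 0, 23]
  [31, 33, 16, 0]
Answer: C* = [[0, 10, 5, 11], [-2, 0, 1, 6], [15, 17, 0, 23], [31, 33, 16, 0]]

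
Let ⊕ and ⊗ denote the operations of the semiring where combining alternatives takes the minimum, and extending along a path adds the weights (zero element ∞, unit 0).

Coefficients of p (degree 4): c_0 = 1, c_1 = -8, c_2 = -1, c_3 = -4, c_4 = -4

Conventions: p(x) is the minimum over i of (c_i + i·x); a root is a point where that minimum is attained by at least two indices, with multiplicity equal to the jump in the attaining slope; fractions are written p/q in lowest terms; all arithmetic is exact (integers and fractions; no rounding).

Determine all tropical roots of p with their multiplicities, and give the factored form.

hull edge (i=0, c=1) to (i=1, c=-8): slope -9, span 1
hull edge (i=1, c=-8) to (i=4, c=-4): slope 4/3, span 3
Factored form: p(x) = -4 ⊗ (x ⊕ (-4/3)) ⊗ (x ⊕ (-4/3)) ⊗ (x ⊕ (-4/3)) ⊗ (x ⊕ 9)
Answer: roots = -4/3 (mult 3), 9 (mult 1)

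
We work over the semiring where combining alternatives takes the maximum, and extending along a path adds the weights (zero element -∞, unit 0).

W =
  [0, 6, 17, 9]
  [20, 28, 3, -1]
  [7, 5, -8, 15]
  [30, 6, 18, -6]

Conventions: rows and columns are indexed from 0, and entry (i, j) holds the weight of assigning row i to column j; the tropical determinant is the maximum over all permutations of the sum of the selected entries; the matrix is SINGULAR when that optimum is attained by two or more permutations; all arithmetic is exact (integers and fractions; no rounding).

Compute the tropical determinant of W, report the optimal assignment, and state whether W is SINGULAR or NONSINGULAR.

σ = (0, 1, 2, 3): 0 + 28 + (-8) + (-6) = 14
σ = (0, 1, 3, 2): 0 + 28 + 15 + 18 = 61
σ = (0, 2, 1, 3): 0 + 3 + 5 + (-6) = 2
σ = (0, 2, 3, 1): 0 + 3 + 15 + 6 = 24
σ = (0, 3, 1, 2): 0 + (-1) + 5 + 18 = 22
σ = (0, 3, 2, 1): 0 + (-1) + (-8) + 6 = -3
σ = (1, 0, 2, 3): 6 + 20 + (-8) + (-6) = 12
σ = (1, 0, 3, 2): 6 + 20 + 15 + 18 = 59
σ = (1, 2, 0, 3): 6 + 3 + 7 + (-6) = 10
σ = (1, 2, 3, 0): 6 + 3 + 15 + 30 = 54
σ = (1, 3, 0, 2): 6 + (-1) + 7 + 18 = 30
σ = (1, 3, 2, 0): 6 + (-1) + (-8) + 30 = 27
σ = (2, 0, 1, 3): 17 + 20 + 5 + (-6) = 36
σ = (2, 0, 3, 1): 17 + 20 + 15 + 6 = 58
σ = (2, 1, 0, 3): 17 + 28 + 7 + (-6) = 46
σ = (2, 1, 3, 0): 17 + 28 + 15 + 30 = 90
σ = (2, 3, 0, 1): 17 + (-1) + 7 + 6 = 29
σ = (2, 3, 1, 0): 17 + (-1) + 5 + 30 = 51
σ = (3, 0, 1, 2): 9 + 20 + 5 + 18 = 52
σ = (3, 0, 2, 1): 9 + 20 + (-8) + 6 = 27
σ = (3, 1, 0, 2): 9 + 28 + 7 + 18 = 62
σ = (3, 1, 2, 0): 9 + 28 + (-8) + 30 = 59
σ = (3, 2, 0, 1): 9 + 3 + 7 + 6 = 25
σ = (3, 2, 1, 0): 9 + 3 + 5 + 30 = 47
Optimal value attained by: σ = (2, 1, 3, 0).
Answer: det⊕(W) = 90; verdict: NONSINGULAR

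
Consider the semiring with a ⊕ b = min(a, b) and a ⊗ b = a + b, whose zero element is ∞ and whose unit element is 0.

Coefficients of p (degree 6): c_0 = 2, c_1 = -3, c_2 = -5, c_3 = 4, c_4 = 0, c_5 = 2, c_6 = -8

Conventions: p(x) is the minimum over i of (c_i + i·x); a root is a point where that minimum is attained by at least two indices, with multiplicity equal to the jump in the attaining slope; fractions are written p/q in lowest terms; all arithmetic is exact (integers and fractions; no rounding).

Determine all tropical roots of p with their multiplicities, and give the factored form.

hull edge (i=0, c=2) to (i=1, c=-3): slope -5, span 1
hull edge (i=1, c=-3) to (i=2, c=-5): slope -2, span 1
hull edge (i=2, c=-5) to (i=6, c=-8): slope -3/4, span 4
Factored form: p(x) = -8 ⊗ (x ⊕ 3/4) ⊗ (x ⊕ 3/4) ⊗ (x ⊕ 3/4) ⊗ (x ⊕ 3/4) ⊗ (x ⊕ 2) ⊗ (x ⊕ 5)
Answer: roots = 3/4 (mult 4), 2 (mult 1), 5 (mult 1)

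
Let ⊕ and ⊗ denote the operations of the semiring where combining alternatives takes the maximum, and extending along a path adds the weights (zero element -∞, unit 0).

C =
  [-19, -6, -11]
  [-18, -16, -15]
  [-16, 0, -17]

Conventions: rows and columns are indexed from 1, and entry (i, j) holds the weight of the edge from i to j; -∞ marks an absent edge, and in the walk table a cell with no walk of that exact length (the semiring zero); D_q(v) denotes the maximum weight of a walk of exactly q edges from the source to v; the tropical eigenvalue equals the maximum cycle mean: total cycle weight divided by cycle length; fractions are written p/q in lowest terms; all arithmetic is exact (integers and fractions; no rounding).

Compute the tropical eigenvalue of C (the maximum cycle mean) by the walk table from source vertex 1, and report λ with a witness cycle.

q=0: [0, -∞, -∞]
q=1: [-19, -6, -11]
q=2: [-24, -11, -21]
q=3: [-29, -21, -26]
Optimal cycle mean attained by: cycle 2->3->2, total (-15) + 0, length 2.
Answer: λ = -15/2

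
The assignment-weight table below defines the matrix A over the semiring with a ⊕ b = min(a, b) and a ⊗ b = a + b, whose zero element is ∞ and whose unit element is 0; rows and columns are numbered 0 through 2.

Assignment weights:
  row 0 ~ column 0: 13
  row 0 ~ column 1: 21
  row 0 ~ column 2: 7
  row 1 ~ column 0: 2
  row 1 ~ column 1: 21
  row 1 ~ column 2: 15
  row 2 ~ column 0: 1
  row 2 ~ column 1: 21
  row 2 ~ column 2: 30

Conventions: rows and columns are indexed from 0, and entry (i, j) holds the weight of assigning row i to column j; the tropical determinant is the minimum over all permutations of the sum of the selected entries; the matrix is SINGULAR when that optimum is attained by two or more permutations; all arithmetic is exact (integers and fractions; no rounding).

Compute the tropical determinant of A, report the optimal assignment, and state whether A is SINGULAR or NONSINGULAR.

σ = (0, 1, 2): 13 + 21 + 30 = 64
σ = (0, 2, 1): 13 + 15 + 21 = 49
σ = (1, 0, 2): 21 + 2 + 30 = 53
σ = (1, 2, 0): 21 + 15 + 1 = 37
σ = (2, 0, 1): 7 + 2 + 21 = 30
σ = (2, 1, 0): 7 + 21 + 1 = 29
Optimal value attained by: σ = (2, 1, 0).
Answer: det⊕(A) = 29; verdict: NONSINGULAR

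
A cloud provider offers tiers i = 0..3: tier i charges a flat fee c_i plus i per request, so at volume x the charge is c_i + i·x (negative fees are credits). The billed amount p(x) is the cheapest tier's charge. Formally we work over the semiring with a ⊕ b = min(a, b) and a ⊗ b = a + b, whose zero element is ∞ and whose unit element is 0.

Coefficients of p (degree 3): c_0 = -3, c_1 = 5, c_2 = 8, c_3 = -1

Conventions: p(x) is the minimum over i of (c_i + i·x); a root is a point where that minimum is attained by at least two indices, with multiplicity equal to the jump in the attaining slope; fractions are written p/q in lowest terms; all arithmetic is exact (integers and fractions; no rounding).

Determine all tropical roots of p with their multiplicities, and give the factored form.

hull edge (i=0, c=-3) to (i=3, c=-1): slope 2/3, span 3
Factored form: p(x) = -1 ⊗ (x ⊕ (-2/3)) ⊗ (x ⊕ (-2/3)) ⊗ (x ⊕ (-2/3))
Answer: roots = -2/3 (mult 3)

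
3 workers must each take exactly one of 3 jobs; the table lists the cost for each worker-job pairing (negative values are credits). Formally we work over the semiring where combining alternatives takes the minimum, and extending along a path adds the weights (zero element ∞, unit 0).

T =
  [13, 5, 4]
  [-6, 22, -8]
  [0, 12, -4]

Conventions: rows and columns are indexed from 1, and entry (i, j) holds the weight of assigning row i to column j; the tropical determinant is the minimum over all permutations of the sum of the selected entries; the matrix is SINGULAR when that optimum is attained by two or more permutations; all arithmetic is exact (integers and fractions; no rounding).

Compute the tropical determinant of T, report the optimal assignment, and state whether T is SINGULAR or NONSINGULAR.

σ = (1, 2, 3): 13 + 22 + (-4) = 31
σ = (1, 3, 2): 13 + (-8) + 12 = 17
σ = (2, 1, 3): 5 + (-6) + (-4) = -5
σ = (2, 3, 1): 5 + (-8) + 0 = -3
σ = (3, 1, 2): 4 + (-6) + 12 = 10
σ = (3, 2, 1): 4 + 22 + 0 = 26
Optimal value attained by: σ = (2, 1, 3).
Answer: det⊕(T) = -5; verdict: NONSINGULAR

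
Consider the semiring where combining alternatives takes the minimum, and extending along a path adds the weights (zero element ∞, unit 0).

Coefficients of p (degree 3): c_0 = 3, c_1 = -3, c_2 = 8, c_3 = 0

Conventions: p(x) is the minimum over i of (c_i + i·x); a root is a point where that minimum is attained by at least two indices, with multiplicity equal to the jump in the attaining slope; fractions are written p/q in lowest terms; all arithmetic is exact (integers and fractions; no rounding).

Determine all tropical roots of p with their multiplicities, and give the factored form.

hull edge (i=0, c=3) to (i=1, c=-3): slope -6, span 1
hull edge (i=1, c=-3) to (i=3, c=0): slope 3/2, span 2
Factored form: p(x) = 0 ⊗ (x ⊕ (-3/2)) ⊗ (x ⊕ (-3/2)) ⊗ (x ⊕ 6)
Answer: roots = -3/2 (mult 2), 6 (mult 1)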